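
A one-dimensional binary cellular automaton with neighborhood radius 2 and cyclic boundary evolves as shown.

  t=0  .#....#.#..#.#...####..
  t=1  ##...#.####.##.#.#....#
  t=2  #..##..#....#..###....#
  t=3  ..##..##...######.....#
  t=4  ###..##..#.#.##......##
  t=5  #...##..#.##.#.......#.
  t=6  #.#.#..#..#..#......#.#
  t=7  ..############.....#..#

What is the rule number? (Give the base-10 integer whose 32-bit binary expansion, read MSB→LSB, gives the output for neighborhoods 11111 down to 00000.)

  ##### -> #   bit 31 = 1  t=3,i=13
  ####. -> .   bit 30 = 0  t=0,i=19
  ###.# -> .   bit 29 = 0  t=1,i=10
  ###.. -> .   bit 28 = 0  t=0,i=20
  ##.## -> .   bit 27 = 0  t=1,i=11
  ##.#. -> .   bit 26 = 0  t=1,i=14
  ##..# -> .   bit 25 = 0  t=2,i=1
  ##... -> .   bit 24 = 0  t=0,i=21
  #.### -> #   bit 23 = 1  t=1,i=7
  #.##. -> #   bit 22 = 1  t=1,i=12
  #.#.# -> #   bit 21 = 1  t=1,i=15
  #.#.. -> #   bit 20 = 1  t=0,i=8
  #..## -> #   bit 19 = 1  t=2,i=2
  #..#. -> #   bit 18 = 1  t=0,i=10
  #...# -> #   bit 17 = 1  t=0,i=15
  #.... -> .   bit 16 = 0  t=0,i=3
  .#### -> .   bit 15 = 0  t=0,i=18
  .###. -> #   bit 14 = 1  t=1,i=0
  .##.# -> .   bit 13 = 0  t=1,i=13
  .##.. -> .   bit 12 = 0  t=2,i=0
  .#.## -> .   bit 11 = 0  t=1,i=6
  .#.#. -> #   bit 10 = 1  t=0,i=7
  .#..# -> #   bit 9 = 1  t=0,i=9
  .#... -> .   bit 8 = 0  t=0,i=2
  ..### -> #   bit 7 = 1  t=0,i=17
  ..##. -> #   bit 6 = 1  t=2,i=3
  ..#.# -> .   bit 5 = 0  t=0,i=6
  ..#.. -> #   bit 4 = 1  t=0,i=1
  ...## -> .   bit 3 = 0  t=0,i=16
  ...#. -> #   bit 2 = 1  t=0,i=0
  ....# -> .   bit 1 = 0  t=0,i=4
  ..... -> .   bit 0 = 0  t=3,i=19
  bits 10000000111111100100011011010100 = 2164147924

2164147924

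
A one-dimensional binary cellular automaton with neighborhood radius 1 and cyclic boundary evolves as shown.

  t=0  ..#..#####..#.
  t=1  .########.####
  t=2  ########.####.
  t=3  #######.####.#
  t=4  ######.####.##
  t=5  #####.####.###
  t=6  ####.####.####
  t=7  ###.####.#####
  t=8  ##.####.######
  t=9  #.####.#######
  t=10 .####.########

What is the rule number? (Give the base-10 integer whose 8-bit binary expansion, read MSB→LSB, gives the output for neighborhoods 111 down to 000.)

190

  ### -> #   bit 7 = 1  t=0,i=6
  ##. -> .   bit 6 = 0  t=0,i=9
  #.# -> #   bit 5 = 1  t=1,i=0
  #.. -> #   bit 4 = 1  t=0,i=3
  .## -> #   bit 3 = 1  t=0,i=5
  .#. -> #   bit 2 = 1  t=0,i=2
  ..# -> #   bit 1 = 1  t=0,i=1
  ... -> .   bit 0 = 0  t=0,i=0
  bits 10111110 = 190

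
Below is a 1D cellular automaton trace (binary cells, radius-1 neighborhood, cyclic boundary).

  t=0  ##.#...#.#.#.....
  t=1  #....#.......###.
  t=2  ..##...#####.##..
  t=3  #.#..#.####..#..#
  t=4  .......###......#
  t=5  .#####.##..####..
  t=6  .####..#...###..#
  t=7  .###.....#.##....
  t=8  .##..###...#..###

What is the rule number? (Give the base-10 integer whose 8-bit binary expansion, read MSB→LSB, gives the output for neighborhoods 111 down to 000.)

  ### -> #   bit 7 = 1  t=1,i=14
  ##. -> .   bit 6 = 0  t=0,i=1
  #.# -> .   bit 5 = 0  t=0,i=2
  #.. -> .   bit 4 = 0  t=0,i=4
  .## -> #   bit 3 = 1  t=0,i=0
  .#. -> .   bit 2 = 0  t=0,i=3
  ..# -> .   bit 1 = 0  t=0,i=6
  ... -> #   bit 0 = 1  t=0,i=5
  bits 10001001 = 137

137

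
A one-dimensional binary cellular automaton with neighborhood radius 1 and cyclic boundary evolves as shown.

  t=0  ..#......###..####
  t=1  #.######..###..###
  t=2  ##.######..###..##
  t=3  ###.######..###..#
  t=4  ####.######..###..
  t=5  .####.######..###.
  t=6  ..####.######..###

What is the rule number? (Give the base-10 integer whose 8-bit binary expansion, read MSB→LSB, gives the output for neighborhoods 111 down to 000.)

245

  [7] ### => #  t=0,i=10
  [6] ##. => #  t=0,i=11
  [5] #.# => #  t=1,i=1
  [4] #.. => #  t=0,i=0
  [3] .## => .  t=0,i=9
  [2] .#. => #  t=0,i=2
  [1] ..# => .  t=0,i=1
  [0] ... => #  t=0,i=4
  bits 11110101 = 245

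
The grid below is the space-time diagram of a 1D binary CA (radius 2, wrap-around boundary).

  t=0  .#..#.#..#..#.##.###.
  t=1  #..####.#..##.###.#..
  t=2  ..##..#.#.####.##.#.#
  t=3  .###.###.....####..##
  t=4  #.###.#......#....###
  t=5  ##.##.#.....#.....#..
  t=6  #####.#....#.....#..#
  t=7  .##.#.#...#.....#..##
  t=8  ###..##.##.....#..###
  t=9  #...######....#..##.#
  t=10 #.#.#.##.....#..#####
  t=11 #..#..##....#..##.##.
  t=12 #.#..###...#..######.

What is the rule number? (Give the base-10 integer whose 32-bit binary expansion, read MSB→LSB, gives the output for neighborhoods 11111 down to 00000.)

  #####|#  b31=1 t=6,i=1
  ####.|.  b30=0 t=1,i=5
  ###.#|#  b29=1 t=1,i=6
  ###..|.  b28=0 t=0,i=19
  ##.##|#  b27=1 t=0,i=16
  ##.#.|.  b26=0 t=1,i=7
  ##..#|.  b25=0 t=0,i=20
  ##...|.  b24=0 t=3,i=8
  #.###|.  b23=0 t=0,i=17
  #.##.|#  b22=1 t=0,i=14
  #.#.#|.  b21=0 t=2,i=8
  #.#..|#  b20=1 t=0,i=6
  #..##|#  b19=1 t=1,i=2
  #..#.|#  b18=1 t=0,i=0
  #...#|#  b17=1 t=7,i=8
  #....|.  b16=0 t=3,i=9
  .####|.  b15=0 t=1,i=4
  .###.|#  b14=1 t=0,i=18
  .##.#|#  b13=1 t=0,i=15
  .##..|#  b12=1 t=2,i=3
  .#.##|.  b11=0 t=0,i=13
  .#.#.|#  b10=1 t=0,i=5
  .#..#|.  b9=0 t=0,i=2
  .#...|.  b8=0 t=4,i=7
  ..###|#  b7=1 t=1,i=3
  ..##.|#  b6=1 t=1,i=11
  ..#.#|#  b5=1 t=0,i=4
  ..#..|.  b4=0 t=0,i=1
  ...##|.  b3=0 t=3,i=12
  ...#.|#  b2=1 t=4,i=12
  ....#|.  b1=0 t=3,i=11
  .....|.  b0=0 t=3,i=10
  bits 10101000010111100111010011100100 = 2824762596

2824762596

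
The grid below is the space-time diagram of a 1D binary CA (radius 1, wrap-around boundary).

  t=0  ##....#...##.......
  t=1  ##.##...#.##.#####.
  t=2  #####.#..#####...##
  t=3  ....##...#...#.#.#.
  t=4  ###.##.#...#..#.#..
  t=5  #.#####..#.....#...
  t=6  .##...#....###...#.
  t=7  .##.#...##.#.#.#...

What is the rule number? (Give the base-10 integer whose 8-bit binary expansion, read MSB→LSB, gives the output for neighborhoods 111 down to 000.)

105

  nb ###: next=.  (t=1,i=14, bit7=0)
  nb ##.: next=#  (t=0,i=1, bit6=1)
  nb #.#: next=#  (t=1,i=2, bit5=1)
  nb #..: next=.  (t=0,i=2, bit4=0)
  nb .##: next=#  (t=0,i=0, bit3=1)
  nb .#.: next=.  (t=0,i=6, bit2=0)
  nb ..#: next=.  (t=0,i=5, bit1=0)
  nb ...: next=#  (t=0,i=3, bit0=1)
  bits 01101001 = 105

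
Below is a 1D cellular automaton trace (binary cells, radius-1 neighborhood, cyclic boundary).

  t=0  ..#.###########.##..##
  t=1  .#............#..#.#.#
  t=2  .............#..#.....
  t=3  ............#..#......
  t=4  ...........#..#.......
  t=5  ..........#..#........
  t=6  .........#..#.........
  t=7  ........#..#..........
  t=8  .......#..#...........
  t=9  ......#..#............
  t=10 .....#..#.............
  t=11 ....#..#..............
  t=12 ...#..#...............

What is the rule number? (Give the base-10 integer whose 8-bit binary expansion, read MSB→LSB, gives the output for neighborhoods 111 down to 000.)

66

  [7] ### => .  t=0,i=5
  [6] ##. => #  t=0,i=14
  [5] #.# => .  t=0,i=3
  [4] #.. => .  t=0,i=0
  [3] .## => .  t=0,i=4
  [2] .#. => .  t=0,i=2
  [1] ..# => #  t=0,i=1
  [0] ... => .  t=1,i=3
  bits 01000010 = 66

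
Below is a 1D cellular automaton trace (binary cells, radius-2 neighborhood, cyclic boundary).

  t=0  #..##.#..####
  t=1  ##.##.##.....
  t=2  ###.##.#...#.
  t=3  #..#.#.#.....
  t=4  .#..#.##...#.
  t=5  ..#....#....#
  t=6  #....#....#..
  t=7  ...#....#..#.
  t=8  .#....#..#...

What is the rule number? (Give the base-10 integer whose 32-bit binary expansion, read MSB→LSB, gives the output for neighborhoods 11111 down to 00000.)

445658690

  [31] ##### => .  t=0,i=11
  [30] ####. => .  t=0,i=12
  [29] ###.# => .  t=2,i=2
  [28] ###.. => #  t=0,i=0
  [27] ##.## => #  t=1,i=2
  [26] ##.#. => .  t=0,i=5
  [25] ##..# => #  t=0,i=1
  [24] ##... => .  t=1,i=8
  [23] #.### => #  t=2,i=0
  [22] #.##. => .  t=1,i=3
  [21] #.#.# => .  t=3,i=5
  [20] #.#.. => #  t=0,i=6
  [19] #..## => .  t=0,i=2
  [18] #..#. => .  t=3,i=2
  [17] #...# => .  t=2,i=9
  [16] #.... => .  t=1,i=9
  [15] .#### => .  t=0,i=10
  [14] .###. => .  t=2,i=1
  [13] .##.# => #  t=0,i=4
  [12] .##.. => #  t=1,i=7
  [11] .#.## => .  t=2,i=12
  [10] .#.#. => #  t=3,i=4
  [9] .#..# => #  t=0,i=7
  [8] .#... => .  t=2,i=8
  [7] ..### => .  t=0,i=9
  [6] ..##. => #  t=0,i=3
  [5] ..#.# => .  t=2,i=11
  [4] ..#.. => .  t=3,i=0
  [3] ...## => .  t=1,i=12
  [2] ...#. => .  t=2,i=10
  [1] ....# => #  t=1,i=11
  [0] ..... => .  t=1,i=10
  bits 00011010100100000011011001000010 = 445658690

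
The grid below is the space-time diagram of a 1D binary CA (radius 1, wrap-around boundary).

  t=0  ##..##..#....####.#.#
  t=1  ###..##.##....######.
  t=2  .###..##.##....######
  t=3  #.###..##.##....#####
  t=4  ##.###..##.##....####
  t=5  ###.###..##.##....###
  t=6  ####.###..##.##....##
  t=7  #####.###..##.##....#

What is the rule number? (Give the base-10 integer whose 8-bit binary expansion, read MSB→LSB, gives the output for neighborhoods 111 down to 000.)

244

  [7] ### => #  t=0,i=0
  [6] ##. => #  t=0,i=1
  [5] #.# => #  t=0,i=17
  [4] #.. => #  t=0,i=2
  [3] .## => .  t=0,i=4
  [2] .#. => #  t=0,i=8
  [1] ..# => .  t=0,i=3
  [0] ... => .  t=0,i=10
  bits 11110100 = 244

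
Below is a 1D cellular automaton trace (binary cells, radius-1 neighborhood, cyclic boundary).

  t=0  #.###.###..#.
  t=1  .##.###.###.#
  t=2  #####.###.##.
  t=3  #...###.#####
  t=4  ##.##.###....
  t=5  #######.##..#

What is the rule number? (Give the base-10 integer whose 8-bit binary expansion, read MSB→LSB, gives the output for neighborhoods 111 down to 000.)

122

  [7] ### => .  t=0,i=3
  [6] ##. => #  t=0,i=4
  [5] #.# => #  t=0,i=1
  [4] #.. => #  t=0,i=9
  [3] .## => #  t=0,i=2
  [2] .#. => .  t=0,i=0
  [1] ..# => #  t=0,i=10
  [0] ... => .  t=3,i=2
  bits 01111010 = 122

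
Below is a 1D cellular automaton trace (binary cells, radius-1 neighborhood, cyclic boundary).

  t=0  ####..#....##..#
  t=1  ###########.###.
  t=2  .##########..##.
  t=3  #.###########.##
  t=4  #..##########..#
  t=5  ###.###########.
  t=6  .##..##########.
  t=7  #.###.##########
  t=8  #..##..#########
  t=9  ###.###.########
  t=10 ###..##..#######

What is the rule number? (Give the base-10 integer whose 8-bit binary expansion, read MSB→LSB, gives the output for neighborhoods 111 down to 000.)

  ###|#  b7=1 t=0,i=0
  ##.|#  b6=1 t=0,i=3
  #.#|.  b5=0 t=1,i=11
  #..|#  b4=1 t=0,i=4
  .##|.  b3=0 t=0,i=11
  .#.|#  b2=1 t=0,i=6
  ..#|#  b1=1 t=0,i=5
  ...|#  b0=1 t=0,i=8
  bits 11010111 = 215

215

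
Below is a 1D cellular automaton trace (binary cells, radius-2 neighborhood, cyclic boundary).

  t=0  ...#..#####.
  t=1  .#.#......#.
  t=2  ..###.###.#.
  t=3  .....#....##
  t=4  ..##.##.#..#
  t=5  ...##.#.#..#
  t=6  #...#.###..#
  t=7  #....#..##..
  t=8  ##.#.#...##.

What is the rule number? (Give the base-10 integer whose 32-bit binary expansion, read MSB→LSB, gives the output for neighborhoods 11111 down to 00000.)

  #####|.  b31=0 t=0,i=8
  ####.|.  b30=0 t=0,i=9
  ###.#|.  b29=0 t=2,i=4
  ###..|#  b28=1 t=0,i=10
  ##.##|#  b27=1 t=2,i=5
  ##.#.|.  b26=0 t=2,i=9
  ##..#|#  b25=1 t=6,i=9
  ##...|.  b24=0 t=0,i=11
  #.###|.  b23=0 t=2,i=6
  #.##.|.  b22=0 t=4,i=5
  #.#.#|#  b21=1 t=5,i=6
  #.#..|#  b20=1 t=1,i=3
  #..##|.  b19=0 t=0,i=5
  #..#.|.  b18=0 t=1,i=0
  #...#|.  b17=0 t=2,i=0
  #....|.  b16=0 t=0,i=0
  .####|.  b15=0 t=0,i=7
  .###.|.  b14=0 t=2,i=3
  .##.#|#  b13=1 t=4,i=3
  .##..|#  b12=1 t=3,i=11
  .#.##|#  b11=1 t=6,i=5
  .#.#.|#  b10=1 t=1,i=2
  .#..#|.  b9=0 t=0,i=4
  .#...|#  b8=1 t=1,i=4
  ..###|.  b7=0 t=0,i=6
  ..##.|.  b6=0 t=3,i=10
  ..#.#|.  b5=0 t=1,i=1
  ..#..|#  b4=1 t=0,i=3
  ...##|.  b3=0 t=2,i=1
  ...#.|.  b2=0 t=0,i=2
  ....#|#  b1=1 t=0,i=1
  .....|#  b0=1 t=1,i=6
  bits 00011010001100000011110100010011 = 439368979

439368979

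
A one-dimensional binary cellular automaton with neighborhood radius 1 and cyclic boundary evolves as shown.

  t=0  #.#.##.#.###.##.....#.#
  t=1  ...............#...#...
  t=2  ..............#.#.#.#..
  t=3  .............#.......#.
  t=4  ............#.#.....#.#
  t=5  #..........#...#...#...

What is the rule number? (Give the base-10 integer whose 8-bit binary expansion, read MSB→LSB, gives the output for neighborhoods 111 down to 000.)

18

  ###|.  b7=0 t=0,i=10
  ##.|.  b6=0 t=0,i=0
  #.#|.  b5=0 t=0,i=1
  #..|#  b4=1 t=0,i=15
  .##|.  b3=0 t=0,i=4
  .#.|.  b2=0 t=0,i=2
  ..#|#  b1=1 t=0,i=19
  ...|.  b0=0 t=0,i=16
  bits 00010010 = 18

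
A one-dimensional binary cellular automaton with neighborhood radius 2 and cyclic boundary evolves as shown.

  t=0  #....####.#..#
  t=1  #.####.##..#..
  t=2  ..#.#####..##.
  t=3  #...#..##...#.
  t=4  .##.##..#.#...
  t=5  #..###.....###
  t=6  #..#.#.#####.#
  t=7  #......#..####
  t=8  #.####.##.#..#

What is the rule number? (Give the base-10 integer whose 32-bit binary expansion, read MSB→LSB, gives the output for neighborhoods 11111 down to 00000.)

2026050459

  [31] ##### => .  t=2,i=6
  [30] ####. => #  t=0,i=7
  [29] ###.# => #  t=0,i=8
  [28] ###.. => #  t=2,i=8
  [27] ##.## => #  t=1,i=6
  [26] ##.#. => .  t=0,i=9
  [25] ##..# => .  t=1,i=9
  [24] ##... => .  t=0,i=1
  [23] #.### => #  t=1,i=2
  [22] #.##. => #  t=1,i=7
  [21] #.#.# => .  t=6,i=5
  [20] #.#.. => .  t=0,i=10
  [19] #..## => .  t=0,i=12
  [18] #..#. => .  t=1,i=10
  [17] #...# => #  t=2,i=0
  [16] #.... => #  t=0,i=2
  [15] .#### => .  t=0,i=6
  [14] .###. => .  t=5,i=4
  [13] .##.# => .  t=4,i=2
  [12] .##.. => #  t=0,i=0
  [11] .#.## => .  t=1,i=1
  [10] .#.#. => .  t=3,i=13
  [9] .#..# => #  t=0,i=11
  [8] .#... => #  t=3,i=1
  [7] ..### => #  t=0,i=5
  [6] ..##. => .  t=0,i=13
  [5] ..#.# => .  t=1,i=0
  [4] ..#.. => #  t=1,i=11
  [3] ...## => #  t=0,i=4
  [2] ...#. => .  t=2,i=1
  [1] ....# => #  t=0,i=3
  [0] ..... => #  t=5,i=8
  bits 01111000110000110001001110011011 = 2026050459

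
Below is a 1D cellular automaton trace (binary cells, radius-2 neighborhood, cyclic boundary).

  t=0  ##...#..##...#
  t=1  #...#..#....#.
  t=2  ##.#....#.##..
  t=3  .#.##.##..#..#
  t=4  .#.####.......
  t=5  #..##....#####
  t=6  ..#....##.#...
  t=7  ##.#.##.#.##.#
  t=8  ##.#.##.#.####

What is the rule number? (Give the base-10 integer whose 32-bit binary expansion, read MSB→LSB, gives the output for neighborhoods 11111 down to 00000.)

687399183

  [31] ##### => .  t=5,i=11
  [30] ####. => .  t=4,i=5
  [29] ###.# => #  t=7,i=1
  [28] ###.. => .  t=0,i=1
  [27] ##.## => #  t=3,i=5
  [26] ##.#. => .  t=2,i=2
  [25] ##..# => .  t=2,i=12
  [24] ##... => .  t=0,i=2
  [23] #.### => #  t=4,i=3
  [22] #.##. => #  t=2,i=10
  [21] #.#.# => #  t=3,i=1
  [20] #.#.. => #  t=1,i=0
  [19] #..## => #  t=0,i=7
  [18] #..#. => .  t=1,i=6
  [17] #...# => .  t=0,i=3
  [16] #.... => .  t=1,i=9
  [15] .#### => #  t=4,i=4
  [14] .###. => #  t=0,i=0
  [13] .##.# => #  t=2,i=1
  [12] .##.. => .  t=0,i=9
  [11] .#.## => .  t=2,i=9
  [10] .#.#. => .  t=1,i=13
  [9] .#..# => .  t=0,i=6
  [8] .#... => #  t=1,i=1
  [7] ..### => .  t=0,i=13
  [6] ..##. => .  t=0,i=8
  [5] ..#.# => .  t=1,i=12
  [4] ..#.. => .  t=0,i=5
  [3] ...## => #  t=0,i=12
  [2] ...#. => #  t=0,i=4
  [1] ....# => #  t=1,i=10
  [0] ..... => #  t=4,i=9
  bits 00101000111110001110000100001111 = 687399183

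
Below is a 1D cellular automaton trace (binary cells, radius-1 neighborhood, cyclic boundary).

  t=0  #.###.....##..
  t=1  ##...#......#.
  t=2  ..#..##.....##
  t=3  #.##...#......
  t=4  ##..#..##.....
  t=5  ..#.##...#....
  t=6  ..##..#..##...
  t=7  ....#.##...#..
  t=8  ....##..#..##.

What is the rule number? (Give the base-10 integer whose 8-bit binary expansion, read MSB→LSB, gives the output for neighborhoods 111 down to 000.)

  ### -> .   bit 7 = 0  t=0,i=3
  ##. -> .   bit 6 = 0  t=0,i=4
  #.# -> #   bit 5 = 1  t=0,i=1
  #.. -> #   bit 4 = 1  t=0,i=5
  .## -> .   bit 3 = 0  t=0,i=2
  .#. -> #   bit 2 = 1  t=0,i=0
  ..# -> .   bit 1 = 0  t=0,i=9
  ... -> .   bit 0 = 0  t=0,i=6
  bits 00110100 = 52

52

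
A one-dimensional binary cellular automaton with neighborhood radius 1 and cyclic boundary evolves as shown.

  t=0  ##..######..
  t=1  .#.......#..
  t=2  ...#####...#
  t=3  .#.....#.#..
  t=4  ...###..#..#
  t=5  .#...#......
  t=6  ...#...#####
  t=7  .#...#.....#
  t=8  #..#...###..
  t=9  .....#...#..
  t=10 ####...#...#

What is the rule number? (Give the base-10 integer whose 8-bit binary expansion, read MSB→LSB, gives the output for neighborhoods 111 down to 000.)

  [7] ### => .  t=0,i=5
  [6] ##. => #  t=0,i=1
  [5] #.# => #  t=3,i=8
  [4] #.. => .  t=0,i=2
  [3] .## => .  t=0,i=0
  [2] .#. => .  t=1,i=1
  [1] ..# => .  t=0,i=3
  [0] ... => #  t=1,i=3
  bits 01100001 = 97

97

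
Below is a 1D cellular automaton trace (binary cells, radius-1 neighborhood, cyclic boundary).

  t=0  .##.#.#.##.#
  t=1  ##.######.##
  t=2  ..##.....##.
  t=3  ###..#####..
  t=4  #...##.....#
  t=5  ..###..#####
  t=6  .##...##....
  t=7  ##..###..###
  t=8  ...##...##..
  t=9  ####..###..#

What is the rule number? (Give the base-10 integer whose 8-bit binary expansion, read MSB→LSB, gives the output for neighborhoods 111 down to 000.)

47

  nb ###: next=.  (t=1,i=0, bit7=0)
  nb ##.: next=.  (t=0,i=2, bit6=0)
  nb #.#: next=#  (t=0,i=0, bit5=1)
  nb #..: next=.  (t=2,i=4, bit4=0)
  nb .##: next=#  (t=0,i=1, bit3=1)
  nb .#.: next=#  (t=0,i=4, bit2=1)
  nb ..#: next=#  (t=2,i=1, bit1=1)
  nb ...: next=#  (t=2,i=0, bit0=1)
  bits 00101111 = 47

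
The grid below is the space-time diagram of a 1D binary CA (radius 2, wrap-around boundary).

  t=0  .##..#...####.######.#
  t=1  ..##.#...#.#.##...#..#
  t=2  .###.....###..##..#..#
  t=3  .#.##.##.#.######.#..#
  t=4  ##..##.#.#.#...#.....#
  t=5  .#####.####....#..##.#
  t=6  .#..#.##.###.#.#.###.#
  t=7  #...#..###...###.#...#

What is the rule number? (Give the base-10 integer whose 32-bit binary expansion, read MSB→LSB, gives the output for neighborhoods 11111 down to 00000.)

  #####|.  b31=0 t=0,i=16
  ####.|#  b30=1 t=0,i=11
  ###.#|.  b29=0 t=0,i=12
  ###..|#  b28=1 t=2,i=3
  ##.##|#  b27=1 t=0,i=13
  ##.#.|.  b26=0 t=0,i=20
  ##..#|#  b25=1 t=0,i=3
  ##...|#  b24=1 t=1,i=15
  #.###|#  b23=1 t=0,i=14
  #.##.|.  b22=0 t=0,i=1
  #.#.#|#  b21=1 t=0,i=21
  #.#..|.  b20=0 t=1,i=5
  #..##|#  b19=1 t=1,i=1
  #..#.|.  b18=0 t=0,i=4
  #...#|.  b17=0 t=0,i=7
  #....|.  b16=0 t=2,i=5
  .####|.  b15=0 t=0,i=10
  .###.|.  b14=0 t=2,i=2
  .##.#|#  b13=1 t=1,i=3
  .##..|#  b12=1 t=0,i=2
  .#.##|.  b11=0 t=0,i=0
  .#.#.|#  b10=1 t=1,i=10
  .#..#|.  b9=0 t=1,i=0
  .#...|.  b8=0 t=0,i=6
  ..###|#  b7=1 t=0,i=9
  ..##.|#  b6=1 t=1,i=2
  ..#.#|#  b5=1 t=1,i=9
  ..#..|#  b4=1 t=0,i=5
  ...##|.  b3=0 t=0,i=8
  ...#.|.  b2=0 t=1,i=8
  ....#|#  b1=1 t=2,i=7
  .....|#  b0=1 t=2,i=6
  bits 01011011101010000011010011110011 = 1537750259

1537750259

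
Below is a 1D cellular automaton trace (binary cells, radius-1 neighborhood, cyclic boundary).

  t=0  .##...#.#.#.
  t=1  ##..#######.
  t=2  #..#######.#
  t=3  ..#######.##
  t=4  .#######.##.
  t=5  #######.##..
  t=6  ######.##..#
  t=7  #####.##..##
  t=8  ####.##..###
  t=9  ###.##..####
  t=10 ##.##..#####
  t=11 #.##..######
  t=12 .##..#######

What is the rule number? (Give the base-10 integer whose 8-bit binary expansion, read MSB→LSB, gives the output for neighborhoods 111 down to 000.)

  [7] ### => #  t=1,i=5
  [6] ##. => .  t=0,i=2
  [5] #.# => #  t=0,i=7
  [4] #.. => .  t=0,i=3
  [3] .## => #  t=0,i=1
  [2] .#. => #  t=0,i=6
  [1] ..# => #  t=0,i=0
  [0] ... => #  t=0,i=4
  bits 10101111 = 175

175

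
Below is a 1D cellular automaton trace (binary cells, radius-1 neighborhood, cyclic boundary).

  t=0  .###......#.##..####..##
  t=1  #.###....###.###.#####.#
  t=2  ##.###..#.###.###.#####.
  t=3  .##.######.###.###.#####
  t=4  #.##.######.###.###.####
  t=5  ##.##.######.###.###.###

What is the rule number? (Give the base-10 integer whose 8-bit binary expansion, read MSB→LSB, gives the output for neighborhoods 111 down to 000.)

  nb ###: next=#  (t=0,i=2, bit7=1)
  nb ##.: next=#  (t=0,i=3, bit6=1)
  nb #.#: next=#  (t=0,i=0, bit5=1)
  nb #..: next=#  (t=0,i=4, bit4=1)
  nb .##: next=.  (t=0,i=1, bit3=0)
  nb .#.: next=#  (t=0,i=10, bit2=1)
  nb ..#: next=#  (t=0,i=9, bit1=1)
  nb ...: next=.  (t=0,i=5, bit0=0)
  bits 11110110 = 246

246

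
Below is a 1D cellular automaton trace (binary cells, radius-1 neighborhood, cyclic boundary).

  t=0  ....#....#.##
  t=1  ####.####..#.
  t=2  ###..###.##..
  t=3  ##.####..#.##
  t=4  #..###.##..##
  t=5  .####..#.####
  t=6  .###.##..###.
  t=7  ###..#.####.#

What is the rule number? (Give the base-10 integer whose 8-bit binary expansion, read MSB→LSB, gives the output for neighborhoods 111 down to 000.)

  [7] ### => #  t=1,i=1
  [6] ##. => .  t=0,i=12
  [5] #.# => .  t=0,i=10
  [4] #.. => #  t=0,i=0
  [3] .## => #  t=0,i=11
  [2] .#. => .  t=0,i=4
  [1] ..# => #  t=0,i=3
  [0] ... => #  t=0,i=1
  bits 10011011 = 155

155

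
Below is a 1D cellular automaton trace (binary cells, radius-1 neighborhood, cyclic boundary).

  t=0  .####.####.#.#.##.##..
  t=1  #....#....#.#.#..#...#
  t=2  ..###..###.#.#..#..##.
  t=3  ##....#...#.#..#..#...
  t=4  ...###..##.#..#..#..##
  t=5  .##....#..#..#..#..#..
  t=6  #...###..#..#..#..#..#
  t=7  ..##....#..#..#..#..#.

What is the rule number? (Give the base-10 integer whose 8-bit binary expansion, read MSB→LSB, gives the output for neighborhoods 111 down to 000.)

  ###|.  b7=0 t=0,i=2
  ##.|.  b6=0 t=0,i=4
  #.#|#  b5=1 t=0,i=5
  #..|.  b4=0 t=0,i=20
  .##|.  b3=0 t=0,i=1
  .#.|.  b2=0 t=0,i=11
  ..#|#  b1=1 t=0,i=0
  ...|#  b0=1 t=0,i=21
  bits 00100011 = 35

35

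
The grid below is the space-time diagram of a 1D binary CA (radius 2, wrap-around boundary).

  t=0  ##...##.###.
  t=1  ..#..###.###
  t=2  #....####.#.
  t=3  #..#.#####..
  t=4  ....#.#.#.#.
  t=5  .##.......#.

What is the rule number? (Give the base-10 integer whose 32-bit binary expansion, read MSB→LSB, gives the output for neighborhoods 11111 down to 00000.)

1863379139

  nb #####: next=.  (t=3,i=7, bit31=0)
  nb ####.: next=#  (t=2,i=7, bit30=1)
  nb ###.#: next=#  (t=0,i=10, bit29=1)
  nb ###..: next=.  (t=1,i=11, bit28=0)
  nb ##.##: next=#  (t=0,i=7, bit27=1)
  nb ##.#.: next=#  (t=2,i=9, bit26=1)
  nb ##..#: next=#  (t=1,i=0, bit25=1)
  nb ##...: next=#  (t=0,i=2, bit24=1)
  nb #.###: next=.  (t=0,i=8, bit23=0)
  nb #.##.: next=.  (t=0,i=0, bit22=0)
  nb #.#.#: next=.  (t=2,i=10, bit21=0)
  nb #.#..: next=#  (t=2,i=0, bit20=1)
  nb #..##: next=.  (t=1,i=4, bit19=0)
  nb #..#.: next=.  (t=1,i=1, bit18=0)
  nb #...#: next=.  (t=0,i=3, bit17=0)
  nb #....: next=.  (t=2,i=2, bit16=0)
  nb .####: next=#  (t=2,i=6, bit15=1)
  nb .###.: next=#  (t=0,i=9, bit14=1)
  nb .##.#: next=#  (t=0,i=6, bit13=1)
  nb .##..: next=.  (t=0,i=1, bit12=0)
  nb .#.##: next=#  (t=3,i=4, bit11=1)
  nb .#.#.: next=.  (t=2,i=11, bit10=0)
  nb .#..#: next=.  (t=1,i=3, bit9=0)
  nb .#...: next=.  (t=2,i=1, bit8=0)
  nb ..###: next=#  (t=1,i=5, bit7=1)
  nb ..##.: next=#  (t=0,i=5, bit6=1)
  nb ..#.#: next=.  (t=3,i=3, bit5=0)
  nb ..#..: next=.  (t=1,i=2, bit4=0)
  nb ...##: next=.  (t=0,i=4, bit3=0)
  nb ...#.: next=.  (t=4,i=3, bit2=0)
  nb ....#: next=#  (t=2,i=3, bit1=1)
  nb .....: next=#  (t=4,i=1, bit0=1)
  bits 01101111000100001110100011000011 = 1863379139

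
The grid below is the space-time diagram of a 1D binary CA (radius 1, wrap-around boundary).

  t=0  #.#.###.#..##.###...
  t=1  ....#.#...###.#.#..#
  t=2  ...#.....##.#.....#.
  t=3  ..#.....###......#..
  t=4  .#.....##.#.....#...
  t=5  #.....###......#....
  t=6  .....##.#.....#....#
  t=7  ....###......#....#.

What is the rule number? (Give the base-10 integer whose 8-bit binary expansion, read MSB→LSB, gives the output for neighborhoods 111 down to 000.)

  [7] ### => .  t=0,i=5
  [6] ##. => #  t=0,i=6
  [5] #.# => .  t=0,i=1
  [4] #.. => .  t=0,i=9
  [3] .## => #  t=0,i=4
  [2] .#. => .  t=0,i=0
  [1] ..# => #  t=0,i=10
  [0] ... => .  t=0,i=18
  bits 01001010 = 74

74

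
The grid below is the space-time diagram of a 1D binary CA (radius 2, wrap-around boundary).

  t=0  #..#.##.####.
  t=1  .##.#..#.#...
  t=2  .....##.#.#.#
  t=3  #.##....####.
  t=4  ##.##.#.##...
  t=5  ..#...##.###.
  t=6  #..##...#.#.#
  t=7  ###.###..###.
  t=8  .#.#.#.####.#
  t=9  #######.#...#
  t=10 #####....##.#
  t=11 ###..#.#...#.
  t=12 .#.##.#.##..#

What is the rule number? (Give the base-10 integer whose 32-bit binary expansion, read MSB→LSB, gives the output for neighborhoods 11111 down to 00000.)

2335104899

  #####|#  b31=1 t=9,i=1
  ####.|.  b30=0 t=0,i=10
  ###.#|.  b29=0 t=0,i=11
  ###..|.  b28=0 t=5,i=11
  ##.##|#  b27=1 t=0,i=7
  ##.#.|.  b26=0 t=0,i=12
  ##..#|#  b25=1 t=6,i=1
  ##...|#  b24=1 t=3,i=4
  #.###|.  b23=0 t=0,i=8
  #.##.|.  b22=0 t=0,i=5
  #.#.#|#  b21=1 t=2,i=8
  #.#..|.  b20=0 t=0,i=0
  #..##|#  b19=1 t=6,i=2
  #..#.|#  b18=1 t=0,i=2
  #...#|#  b17=1 t=4,i=11
  #....|.  b16=0 t=1,i=11
  .####|#  b15=1 t=0,i=9
  .###.|#  b14=1 t=5,i=10
  .##.#|.  b13=0 t=0,i=6
  .##..|#  b12=1 t=3,i=3
  .#.##|#  b11=1 t=0,i=4
  .#.#.|#  b10=1 t=1,i=8
  .#..#|#  b9=1 t=0,i=1
  .#...|#  b8=1 t=1,i=10
  ..###|#  b7=1 t=3,i=8
  ..##.|.  b6=0 t=1,i=1
  ..#.#|.  b5=0 t=0,i=3
  ..#..|.  b4=0 t=5,i=2
  ...##|.  b3=0 t=1,i=0
  ...#.|.  b2=0 t=5,i=1
  ....#|#  b1=1 t=1,i=12
  .....|#  b0=1 t=2,i=2
  bits 10001011001011101101111110000011 = 2335104899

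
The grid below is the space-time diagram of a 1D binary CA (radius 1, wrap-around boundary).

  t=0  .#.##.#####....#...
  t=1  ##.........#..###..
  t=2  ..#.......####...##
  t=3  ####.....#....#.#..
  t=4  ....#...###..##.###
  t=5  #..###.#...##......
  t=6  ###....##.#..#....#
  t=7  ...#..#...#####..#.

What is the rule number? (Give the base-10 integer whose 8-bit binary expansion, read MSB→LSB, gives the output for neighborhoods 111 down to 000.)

  nb ###: next=.  (t=0,i=7, bit7=0)
  nb ##.: next=.  (t=0,i=4, bit6=0)
  nb #.#: next=.  (t=0,i=2, bit5=0)
  nb #..: next=#  (t=0,i=11, bit4=1)
  nb .##: next=.  (t=0,i=3, bit3=0)
  nb .#.: next=#  (t=0,i=1, bit2=1)
  nb ..#: next=#  (t=0,i=0, bit1=1)
  nb ...: next=.  (t=0,i=12, bit0=0)
  bits 00010110 = 22

22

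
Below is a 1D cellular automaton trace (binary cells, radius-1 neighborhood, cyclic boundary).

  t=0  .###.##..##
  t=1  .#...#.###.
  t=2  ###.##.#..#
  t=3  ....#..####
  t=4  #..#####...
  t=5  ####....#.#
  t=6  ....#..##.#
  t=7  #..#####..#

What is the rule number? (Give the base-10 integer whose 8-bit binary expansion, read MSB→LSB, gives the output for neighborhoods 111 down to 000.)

30

  [7] ### => .  t=0,i=2
  [6] ##. => .  t=0,i=3
  [5] #.# => .  t=0,i=0
  [4] #.. => #  t=0,i=7
  [3] .## => #  t=0,i=1
  [2] .#. => #  t=1,i=1
  [1] ..# => #  t=0,i=8
  [0] ... => .  t=1,i=3
  bits 00011110 = 30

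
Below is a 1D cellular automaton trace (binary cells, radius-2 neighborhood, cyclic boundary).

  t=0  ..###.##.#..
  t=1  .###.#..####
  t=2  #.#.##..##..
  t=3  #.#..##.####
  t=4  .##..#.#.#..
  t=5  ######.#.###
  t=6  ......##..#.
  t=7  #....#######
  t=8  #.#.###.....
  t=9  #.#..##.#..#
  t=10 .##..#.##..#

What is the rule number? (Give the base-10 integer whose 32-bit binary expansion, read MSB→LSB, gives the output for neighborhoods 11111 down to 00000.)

  [31] ##### => .  t=3,i=10
  [30] ####. => .  t=1,i=10
  [29] ###.# => .  t=0,i=4
  [28] ###.. => #  t=7,i=0
  [27] ##.## => #  t=0,i=5
  [26] ##.#. => #  t=0,i=8
  [25] ##..# => #  t=2,i=6
  [24] ##... => .  t=7,i=1
  [23] #.### => .  t=1,i=1
  [22] #.##. => .  t=0,i=6
  [21] #.#.# => #  t=2,i=2
  [20] #.#.. => #  t=0,i=9
  [19] #..## => .  t=1,i=7
  [18] #..#. => #  t=2,i=11
  [17] #...# => #  t=4,i=11
  [16] #.... => #  t=0,i=11
  [15] .#### => #  t=1,i=9
  [14] .###. => #  t=0,i=3
  [13] .##.# => .  t=0,i=7
  [12] .##.. => #  t=2,i=5
  [11] .#.## => .  t=2,i=3
  [10] .#.#. => .  t=2,i=1
  [9] .#..# => .  t=1,i=6
  [8] .#... => #  t=0,i=10
  [7] ..### => #  t=0,i=2
  [6] ..##. => #  t=2,i=8
  [5] ..#.# => #  t=2,i=0
  [4] ..#.. => #  t=6,i=10
  [3] ...## => #  t=0,i=1
  [2] ...#. => #  t=8,i=11
  [1] ....# => .  t=0,i=0
  [0] ..... => .  t=6,i=1
  bits 00011110001101111101000111111100 = 506974716

506974716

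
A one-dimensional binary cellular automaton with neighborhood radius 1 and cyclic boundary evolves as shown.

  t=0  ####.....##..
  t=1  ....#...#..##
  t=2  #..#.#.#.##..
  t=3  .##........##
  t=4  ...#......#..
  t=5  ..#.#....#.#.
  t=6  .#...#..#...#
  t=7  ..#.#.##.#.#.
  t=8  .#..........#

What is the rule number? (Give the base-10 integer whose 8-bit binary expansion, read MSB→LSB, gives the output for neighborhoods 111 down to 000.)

  [7] ### => .  t=0,i=1
  [6] ##. => .  t=0,i=3
  [5] #.# => .  t=2,i=4
  [4] #.. => #  t=0,i=4
  [3] .## => .  t=0,i=0
  [2] .#. => .  t=1,i=4
  [1] ..# => #  t=0,i=8
  [0] ... => .  t=0,i=5
  bits 00010010 = 18

18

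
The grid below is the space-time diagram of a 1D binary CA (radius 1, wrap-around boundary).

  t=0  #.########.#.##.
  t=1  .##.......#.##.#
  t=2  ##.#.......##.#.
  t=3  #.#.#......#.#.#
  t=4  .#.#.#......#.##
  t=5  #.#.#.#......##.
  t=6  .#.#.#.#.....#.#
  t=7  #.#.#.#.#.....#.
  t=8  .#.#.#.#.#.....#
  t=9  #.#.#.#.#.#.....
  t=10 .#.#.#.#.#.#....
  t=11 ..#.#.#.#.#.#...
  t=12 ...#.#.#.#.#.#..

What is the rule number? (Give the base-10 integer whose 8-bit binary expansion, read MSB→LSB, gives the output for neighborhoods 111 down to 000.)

  [7] ### => .  t=0,i=3
  [6] ##. => .  t=0,i=9
  [5] #.# => #  t=0,i=1
  [4] #.. => #  t=1,i=3
  [3] .## => #  t=0,i=2
  [2] .#. => .  t=0,i=0
  [1] ..# => .  t=1,i=9
  [0] ... => .  t=1,i=4
  bits 00111000 = 56

56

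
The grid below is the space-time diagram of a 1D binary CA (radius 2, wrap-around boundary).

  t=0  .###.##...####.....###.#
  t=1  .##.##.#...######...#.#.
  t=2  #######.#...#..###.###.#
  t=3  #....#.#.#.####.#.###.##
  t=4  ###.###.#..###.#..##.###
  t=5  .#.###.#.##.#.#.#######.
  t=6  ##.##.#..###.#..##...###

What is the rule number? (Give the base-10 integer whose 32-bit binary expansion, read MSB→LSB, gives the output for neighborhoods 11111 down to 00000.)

  ##### -> .   bit 31 = 0  t=1,i=13
  ####. -> #   bit 30 = 1  t=0,i=12
  ###.# -> .   bit 29 = 0  t=0,i=3
  ###.. -> #   bit 28 = 1  t=0,i=13
  ##.## -> #   bit 27 = 1  t=0,i=4
  ##.#. -> #   bit 26 = 1  t=0,i=22
  ##..# -> #   bit 25 = 1  t=5,i=23
  ##... -> #   bit 24 = 1  t=0,i=7
  #.### -> #   bit 23 = 1  t=0,i=1
  #.##. -> #   bit 22 = 1  t=0,i=5
  #.#.# -> .   bit 21 = 0  t=0,i=23
  #.#.. -> .   bit 20 = 0  t=1,i=7
  #..## -> #   bit 19 = 1  t=1,i=0
  #..#. -> #   bit 18 = 1  t=5,i=0
  #...# -> .   bit 17 = 0  t=0,i=8
  #.... -> #   bit 16 = 1  t=0,i=15
  .#### -> #   bit 15 = 1  t=0,i=11
  .###. -> #   bit 14 = 1  t=0,i=2
  .##.# -> #   bit 13 = 1  t=1,i=2
  .##.. -> .   bit 12 = 0  t=0,i=6
  .#.## -> .   bit 11 = 0  t=0,i=0
  .#.#. -> #   bit 10 = 1  t=1,i=21
  .#..# -> #   bit 9 = 1  t=1,i=23
  .#... -> #   bit 8 = 1  t=1,i=8
  ..### -> .   bit 7 = 0  t=0,i=10
  ..##. -> #   bit 6 = 1  t=1,i=1
  ..#.# -> #   bit 5 = 1  t=1,i=20
  ..#.. -> #   bit 4 = 1  t=2,i=12
  ...## -> .   bit 3 = 0  t=0,i=9
  ...#. -> #   bit 2 = 1  t=1,i=19
  ....# -> .   bit 1 = 0  t=0,i=17
  ..... -> #   bit 0 = 1  t=0,i=16
  bits 01011111110011011110011101110101 = 1607329653

1607329653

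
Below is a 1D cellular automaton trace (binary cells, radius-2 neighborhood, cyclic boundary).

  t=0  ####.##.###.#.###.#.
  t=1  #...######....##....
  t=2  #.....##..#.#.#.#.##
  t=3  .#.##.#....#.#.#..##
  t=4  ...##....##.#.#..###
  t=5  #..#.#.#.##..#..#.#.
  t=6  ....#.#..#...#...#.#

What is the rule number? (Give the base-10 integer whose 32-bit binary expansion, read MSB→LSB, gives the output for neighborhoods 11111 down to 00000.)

  #####|#  b31=1 t=1,i=6
  ####.|.  b30=0 t=0,i=2
  ###.#|.  b29=0 t=0,i=3
  ###..|.  b28=0 t=1,i=9
  ##.##|#  b27=1 t=0,i=4
  ##.#.|.  b26=0 t=0,i=11
  ##..#|.  b25=0 t=2,i=8
  ##...|#  b24=1 t=1,i=10
  #.###|#  b23=1 t=0,i=0
  #.##.|#  b22=1 t=0,i=5
  #.#.#|.  b21=0 t=0,i=12
  #.#..|.  b20=0 t=3,i=6
  #..##|#  b19=1 t=3,i=17
  #..#.|.  b18=0 t=2,i=9
  #...#|.  b17=0 t=1,i=2
  #....|.  b16=0 t=1,i=11
  .####|.  b15=0 t=0,i=1
  .###.|#  b14=1 t=0,i=9
  .##.#|#  b13=1 t=0,i=6
  .##..|.  b12=0 t=1,i=15
  .#.##|.  b11=0 t=0,i=13
  .#.#.|#  b10=1 t=2,i=11
  .#..#|.  b9=0 t=3,i=16
  .#...|.  b8=0 t=1,i=1
  ..###|.  b7=0 t=1,i=4
  ..##.|#  b6=1 t=1,i=14
  ..#.#|.  b5=0 t=2,i=10
  ..#..|#  b4=1 t=1,i=0
  ...##|.  b3=0 t=1,i=3
  ...#.|#  b2=1 t=1,i=19
  ....#|#  b1=1 t=1,i=12
  .....|#  b0=1 t=2,i=3
  bits 10001001110010000110010001010111 = 2311611479

2311611479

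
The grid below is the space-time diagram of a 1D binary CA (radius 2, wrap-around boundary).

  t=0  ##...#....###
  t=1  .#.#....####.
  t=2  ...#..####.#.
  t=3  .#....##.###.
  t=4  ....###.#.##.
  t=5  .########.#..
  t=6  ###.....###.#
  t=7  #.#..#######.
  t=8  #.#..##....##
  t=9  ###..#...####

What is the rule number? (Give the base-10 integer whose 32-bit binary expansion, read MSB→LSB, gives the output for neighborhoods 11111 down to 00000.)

1014153419

  nb #####: next=.  (t=0,i=12, bit31=0)
  nb ####.: next=.  (t=0,i=0, bit30=0)
  nb ###.#: next=#  (t=2,i=9, bit29=1)
  nb ###..: next=#  (t=0,i=1, bit28=1)
  nb ##.##: next=#  (t=3,i=8, bit27=1)
  nb ##.#.: next=#  (t=2,i=10, bit26=1)
  nb ##..#: next=.  (t=1,i=12, bit25=0)
  nb ##...: next=.  (t=0,i=2, bit24=0)
  nb #.###: next=.  (t=3,i=9, bit23=0)
  nb #.##.: next=#  (t=4,i=10, bit22=1)
  nb #.#.#: next=#  (t=4,i=8, bit21=1)
  nb #.#..: next=#  (t=1,i=3, bit20=1)
  nb #..##: next=.  (t=2,i=5, bit19=0)
  nb #..#.: next=.  (t=1,i=0, bit18=0)
  nb #...#: next=#  (t=0,i=3, bit17=1)
  nb #....: next=.  (t=0,i=7, bit16=0)
  nb .####: next=#  (t=0,i=11, bit15=1)
  nb .###.: next=#  (t=3,i=10, bit14=1)
  nb .##.#: next=.  (t=3,i=7, bit13=0)
  nb .##..: next=.  (t=4,i=11, bit12=0)
  nb .#.##: next=.  (t=4,i=9, bit11=0)
  nb .#.#.: next=.  (t=1,i=2, bit10=0)
  nb .#..#: next=.  (t=2,i=4, bit9=0)
  nb .#...: next=.  (t=0,i=6, bit8=0)
  nb ..###: next=#  (t=0,i=10, bit7=1)
  nb ..##.: next=#  (t=3,i=6, bit6=1)
  nb ..#.#: next=.  (t=1,i=1, bit5=0)
  nb ..#..: next=.  (t=0,i=5, bit4=0)
  nb ...##: next=#  (t=0,i=9, bit3=1)
  nb ...#.: next=.  (t=0,i=4, bit2=0)
  nb ....#: next=#  (t=0,i=8, bit1=1)
  nb .....: next=#  (t=4,i=1, bit0=1)
  bits 00111100011100101100000011001011 = 1014153419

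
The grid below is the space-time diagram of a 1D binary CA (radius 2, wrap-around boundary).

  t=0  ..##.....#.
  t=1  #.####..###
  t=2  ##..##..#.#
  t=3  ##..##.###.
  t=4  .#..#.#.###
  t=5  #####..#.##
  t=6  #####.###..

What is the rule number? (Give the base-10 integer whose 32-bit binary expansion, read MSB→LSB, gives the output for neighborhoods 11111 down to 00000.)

  #####|#  b31=1 t=5,i=0
  ####.|#  b30=1 t=1,i=4
  ###.#|#  b29=1 t=1,i=0
  ###..|#  b28=1 t=1,i=5
  ##.##|#  b27=1 t=1,i=1
  ##.#.|#  b26=1 t=4,i=0
  ##..#|.  b25=0 t=1,i=6
  ##...|#  b24=1 t=0,i=4
  #.###|.  b23=0 t=1,i=2
  #.##.|.  b22=0 t=3,i=0
  #.#.#|.  b21=0 t=4,i=6
  #.#..|#  b20=1 t=4,i=1
  #..##|.  b19=0 t=1,i=7
  #..#.|#  b18=1 t=2,i=7
  #...#|#  b17=1 t=0,i=0
  #....|#  b16=1 t=0,i=5
  .####|.  b15=0 t=1,i=3
  .###.|#  b14=1 t=2,i=0
  .##.#|.  b13=0 t=3,i=5
  .##..|#  b12=1 t=0,i=3
  .#.##|#  b11=1 t=2,i=9
  .#.#.|.  b10=0 t=4,i=5
  .#..#|#  b9=1 t=4,i=2
  .#...|#  b8=1 t=0,i=10
  ..###|#  b7=1 t=1,i=8
  ..##.|#  b6=1 t=0,i=2
  ..#.#|#  b5=1 t=2,i=8
  ..#..|#  b4=1 t=0,i=9
  ...##|.  b3=0 t=0,i=1
  ...#.|#  b2=1 t=0,i=8
  ....#|.  b1=0 t=0,i=7
  .....|.  b0=0 t=0,i=6
  bits 11111101000101110101101111110100 = 4246166516

4246166516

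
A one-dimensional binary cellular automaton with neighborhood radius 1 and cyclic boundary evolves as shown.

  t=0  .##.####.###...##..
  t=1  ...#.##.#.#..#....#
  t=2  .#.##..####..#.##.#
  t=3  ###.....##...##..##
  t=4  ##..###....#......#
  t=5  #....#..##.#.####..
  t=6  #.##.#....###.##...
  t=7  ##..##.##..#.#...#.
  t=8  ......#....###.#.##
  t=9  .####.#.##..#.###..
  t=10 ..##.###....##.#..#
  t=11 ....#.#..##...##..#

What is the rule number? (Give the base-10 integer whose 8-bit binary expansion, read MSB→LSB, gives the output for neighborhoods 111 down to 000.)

165

  nb ###: next=#  (t=0,i=5, bit7=1)
  nb ##.: next=.  (t=0,i=2, bit6=0)
  nb #.#: next=#  (t=0,i=3, bit5=1)
  nb #..: next=.  (t=0,i=12, bit4=0)
  nb .##: next=.  (t=0,i=1, bit3=0)
  nb .#.: next=#  (t=1,i=3, bit2=1)
  nb ..#: next=.  (t=0,i=0, bit1=0)
  nb ...: next=#  (t=0,i=13, bit0=1)
  bits 10100101 = 165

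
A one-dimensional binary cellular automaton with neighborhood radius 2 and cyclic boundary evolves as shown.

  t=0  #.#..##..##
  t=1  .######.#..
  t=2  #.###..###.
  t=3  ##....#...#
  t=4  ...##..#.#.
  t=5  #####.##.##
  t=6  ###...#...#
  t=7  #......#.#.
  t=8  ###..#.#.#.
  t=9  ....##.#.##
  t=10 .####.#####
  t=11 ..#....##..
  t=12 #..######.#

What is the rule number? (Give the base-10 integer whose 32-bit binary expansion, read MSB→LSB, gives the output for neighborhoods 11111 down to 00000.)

  ##### -> #   bit 31 = 1  t=1,i=3
  ####. -> .   bit 30 = 0  t=1,i=5
  ###.# -> .   bit 29 = 0  t=0,i=0
  ###.. -> .   bit 28 = 0  t=2,i=4
  ##.## -> .   bit 27 = 0  t=5,i=5
  ##.#. -> #   bit 26 = 1  t=0,i=1
  ##..# -> .   bit 25 = 0  t=0,i=7
  ##... -> .   bit 24 = 0  t=3,i=2
  #.### -> .   bit 23 = 0  t=2,i=2
  #.##. -> #   bit 22 = 1  t=5,i=6
  #.#.# -> #   bit 21 = 1  t=2,i=0
  #.#.. -> #   bit 20 = 1  t=0,i=2
  #..## -> #   bit 19 = 1  t=0,i=4
  #..#. -> #   bit 18 = 1  t=4,i=6
  #...# -> .   bit 17 = 0  t=1,i=10
  #.... -> #   bit 16 = 1  t=3,i=3
  .#### -> #   bit 15 = 1  t=1,i=2
  .###. -> .   bit 14 = 0  t=0,i=10
  .##.# -> .   bit 13 = 0  t=5,i=7
  .##.. -> #   bit 12 = 1  t=0,i=6
  .#.## -> #   bit 11 = 1  t=2,i=1
  .#.#. -> .   bit 10 = 0  t=4,i=8
  .#..# -> #   bit 9 = 1  t=0,i=3
  .#... -> #   bit 8 = 1  t=1,i=9
  ..### -> .   bit 7 = 0  t=0,i=9
  ..##. -> #   bit 6 = 1  t=0,i=5
  ..#.# -> #   bit 5 = 1  t=4,i=7
  ..#.. -> .   bit 4 = 0  t=3,i=6
  ...## -> #   bit 3 = 1  t=1,i=0
  ...#. -> .   bit 2 = 0  t=3,i=5
  ....# -> #   bit 1 = 1  t=3,i=4
  ..... -> .   bit 0 = 0  t=7,i=3
  bits 10000100011111011001101101101010 = 2222824298

2222824298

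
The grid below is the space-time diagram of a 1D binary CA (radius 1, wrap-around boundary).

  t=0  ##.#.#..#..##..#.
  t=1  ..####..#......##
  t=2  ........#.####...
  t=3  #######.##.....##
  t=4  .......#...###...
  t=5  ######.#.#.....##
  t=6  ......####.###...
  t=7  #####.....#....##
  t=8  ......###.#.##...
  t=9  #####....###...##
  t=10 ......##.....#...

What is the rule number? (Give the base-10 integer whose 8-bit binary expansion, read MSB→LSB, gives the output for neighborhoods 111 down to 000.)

37

  ###|.  b7=0 t=1,i=3
  ##.|.  b6=0 t=0,i=1
  #.#|#  b5=1 t=0,i=2
  #..|.  b4=0 t=0,i=6
  .##|.  b3=0 t=0,i=0
  .#.|#  b2=1 t=0,i=3
  ..#|.  b1=0 t=0,i=7
  ...|#  b0=1 t=1,i=10
  bits 00100101 = 37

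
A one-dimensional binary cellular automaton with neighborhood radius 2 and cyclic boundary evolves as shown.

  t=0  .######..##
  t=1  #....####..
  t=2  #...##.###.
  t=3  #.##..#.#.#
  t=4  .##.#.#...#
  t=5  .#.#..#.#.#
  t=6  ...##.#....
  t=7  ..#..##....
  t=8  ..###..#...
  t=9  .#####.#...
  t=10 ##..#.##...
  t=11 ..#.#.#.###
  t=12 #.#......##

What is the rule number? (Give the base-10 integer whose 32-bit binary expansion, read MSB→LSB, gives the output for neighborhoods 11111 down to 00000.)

1599750840

  [31] ##### => .  t=0,i=3
  [30] ####. => #  t=0,i=5
  [29] ###.# => .  t=2,i=9
  [28] ###.. => #  t=0,i=6
  [27] ##.## => #  t=0,i=0
  [26] ##.#. => #  t=2,i=10
  [25] ##..# => #  t=0,i=7
  [24] ##... => #  t=7,i=7
  [23] #.### => .  t=0,i=1
  [22] #.##. => #  t=3,i=2
  [21] #.#.# => .  t=3,i=8
  [20] #.#.. => #  t=2,i=0
  [19] #..## => #  t=0,i=8
  [18] #..#. => .  t=1,i=10
  [17] #...# => #  t=2,i=2
  [16] #.... => .  t=1,i=2
  [15] .#### => .  t=0,i=2
  [14] .###. => #  t=2,i=8
  [13] .##.# => .  t=0,i=10
  [12] .##.. => .  t=3,i=3
  [11] .#.## => .  t=3,i=9
  [10] .#.#. => .  t=3,i=7
  [9] .#..# => #  t=5,i=4
  [8] .#... => .  t=1,i=1
  [7] ..### => #  t=1,i=5
  [6] ..##. => .  t=0,i=9
  [5] ..#.# => #  t=3,i=6
  [4] ..#.. => #  t=1,i=0
  [3] ...## => #  t=1,i=4
  [2] ...#. => .  t=4,i=9
  [1] ....# => .  t=1,i=3
  [0] ..... => .  t=6,i=0
  bits 01011111010110100100001010111000 = 1599750840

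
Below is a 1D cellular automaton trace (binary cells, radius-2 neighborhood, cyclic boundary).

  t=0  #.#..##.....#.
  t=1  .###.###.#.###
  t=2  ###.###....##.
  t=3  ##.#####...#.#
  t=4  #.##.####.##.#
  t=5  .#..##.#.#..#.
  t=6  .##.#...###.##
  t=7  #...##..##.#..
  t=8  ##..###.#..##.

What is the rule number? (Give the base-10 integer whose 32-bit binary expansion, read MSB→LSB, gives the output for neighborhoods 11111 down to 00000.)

3683670005

  #####|#  b31=1 t=3,i=5
  ####.|#  b30=1 t=3,i=6
  ###.#|.  b29=0 t=1,i=3
  ###..|#  b28=1 t=2,i=6
  ##.##|#  b27=1 t=1,i=0
  ##.#.|.  b26=0 t=1,i=8
  ##..#|#  b25=1 t=7,i=6
  ##...|#  b24=1 t=0,i=7
  #.###|#  b23=1 t=1,i=1
  #.##.|.  b22=0 t=4,i=2
  #.#.#|.  b21=0 t=0,i=0
  #.#..|#  b20=1 t=0,i=2
  #..##|.  b19=0 t=0,i=4
  #..#.|.  b18=0 t=5,i=0
  #...#|.  b17=0 t=3,i=9
  #....|.  b16=0 t=0,i=8
  .####|.  b15=0 t=3,i=4
  .###.|#  b14=1 t=1,i=2
  .##.#|.  b13=0 t=2,i=12
  .##..|#  b12=1 t=0,i=6
  .#.##|.  b11=0 t=1,i=10
  .#.#.|#  b10=1 t=0,i=1
  .#..#|#  b9=1 t=0,i=3
  .#...|#  b8=1 t=6,i=5
  ..###|#  b7=1 t=6,i=8
  ..##.|#  b6=1 t=0,i=5
  ..#.#|#  b5=1 t=0,i=12
  ..#..|#  b4=1 t=5,i=1
  ...##|.  b3=0 t=2,i=10
  ...#.|#  b2=1 t=0,i=11
  ....#|.  b1=0 t=0,i=10
  .....|#  b0=1 t=0,i=9
  bits 11011011100100000101011111110101 = 3683670005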